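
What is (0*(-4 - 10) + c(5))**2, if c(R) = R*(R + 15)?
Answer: 10000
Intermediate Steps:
c(R) = R*(15 + R)
(0*(-4 - 10) + c(5))**2 = (0*(-4 - 10) + 5*(15 + 5))**2 = (0*(-14) + 5*20)**2 = (0 + 100)**2 = 100**2 = 10000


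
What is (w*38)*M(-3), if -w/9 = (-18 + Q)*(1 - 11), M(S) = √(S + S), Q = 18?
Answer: 0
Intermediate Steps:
M(S) = √2*√S (M(S) = √(2*S) = √2*√S)
w = 0 (w = -9*(-18 + 18)*(1 - 11) = -0*(-10) = -9*0 = 0)
(w*38)*M(-3) = (0*38)*(√2*√(-3)) = 0*(√2*(I*√3)) = 0*(I*√6) = 0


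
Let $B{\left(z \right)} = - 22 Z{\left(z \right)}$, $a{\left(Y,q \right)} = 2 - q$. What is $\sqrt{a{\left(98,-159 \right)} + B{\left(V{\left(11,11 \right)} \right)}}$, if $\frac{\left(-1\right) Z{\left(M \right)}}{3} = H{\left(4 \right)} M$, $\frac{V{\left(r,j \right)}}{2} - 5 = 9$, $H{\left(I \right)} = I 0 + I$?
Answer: $\sqrt{7553} \approx 86.908$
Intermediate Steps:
$H{\left(I \right)} = I$ ($H{\left(I \right)} = 0 + I = I$)
$V{\left(r,j \right)} = 28$ ($V{\left(r,j \right)} = 10 + 2 \cdot 9 = 10 + 18 = 28$)
$Z{\left(M \right)} = - 12 M$ ($Z{\left(M \right)} = - 3 \cdot 4 M = - 12 M$)
$B{\left(z \right)} = 264 z$ ($B{\left(z \right)} = - 22 \left(- 12 z\right) = 264 z$)
$\sqrt{a{\left(98,-159 \right)} + B{\left(V{\left(11,11 \right)} \right)}} = \sqrt{\left(2 - -159\right) + 264 \cdot 28} = \sqrt{\left(2 + 159\right) + 7392} = \sqrt{161 + 7392} = \sqrt{7553}$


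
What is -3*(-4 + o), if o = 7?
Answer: -9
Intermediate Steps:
-3*(-4 + o) = -3*(-4 + 7) = -3*3 = -9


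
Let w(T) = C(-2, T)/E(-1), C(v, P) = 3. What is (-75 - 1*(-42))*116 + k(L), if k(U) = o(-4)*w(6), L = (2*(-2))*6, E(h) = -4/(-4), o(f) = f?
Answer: -3840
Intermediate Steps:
E(h) = 1 (E(h) = -4*(-1/4) = 1)
L = -24 (L = -4*6 = -24)
w(T) = 3 (w(T) = 3/1 = 3*1 = 3)
k(U) = -12 (k(U) = -4*3 = -12)
(-75 - 1*(-42))*116 + k(L) = (-75 - 1*(-42))*116 - 12 = (-75 + 42)*116 - 12 = -33*116 - 12 = -3828 - 12 = -3840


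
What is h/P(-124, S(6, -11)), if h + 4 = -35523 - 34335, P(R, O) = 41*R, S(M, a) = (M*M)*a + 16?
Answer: 34931/2542 ≈ 13.742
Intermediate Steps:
S(M, a) = 16 + a*M**2 (S(M, a) = M**2*a + 16 = a*M**2 + 16 = 16 + a*M**2)
h = -69862 (h = -4 + (-35523 - 34335) = -4 - 69858 = -69862)
h/P(-124, S(6, -11)) = -69862/(41*(-124)) = -69862/(-5084) = -69862*(-1/5084) = 34931/2542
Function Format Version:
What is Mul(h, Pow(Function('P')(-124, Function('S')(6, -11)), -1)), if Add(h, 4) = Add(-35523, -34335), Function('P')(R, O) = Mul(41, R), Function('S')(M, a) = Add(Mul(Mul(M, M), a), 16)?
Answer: Rational(34931, 2542) ≈ 13.742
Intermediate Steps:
Function('S')(M, a) = Add(16, Mul(a, Pow(M, 2))) (Function('S')(M, a) = Add(Mul(Pow(M, 2), a), 16) = Add(Mul(a, Pow(M, 2)), 16) = Add(16, Mul(a, Pow(M, 2))))
h = -69862 (h = Add(-4, Add(-35523, -34335)) = Add(-4, -69858) = -69862)
Mul(h, Pow(Function('P')(-124, Function('S')(6, -11)), -1)) = Mul(-69862, Pow(Mul(41, -124), -1)) = Mul(-69862, Pow(-5084, -1)) = Mul(-69862, Rational(-1, 5084)) = Rational(34931, 2542)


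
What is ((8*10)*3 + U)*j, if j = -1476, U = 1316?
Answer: -2296656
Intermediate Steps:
((8*10)*3 + U)*j = ((8*10)*3 + 1316)*(-1476) = (80*3 + 1316)*(-1476) = (240 + 1316)*(-1476) = 1556*(-1476) = -2296656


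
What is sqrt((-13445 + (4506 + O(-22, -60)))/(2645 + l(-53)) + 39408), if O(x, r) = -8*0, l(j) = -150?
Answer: sqrt(245293482395)/2495 ≈ 198.51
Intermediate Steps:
O(x, r) = 0
sqrt((-13445 + (4506 + O(-22, -60)))/(2645 + l(-53)) + 39408) = sqrt((-13445 + (4506 + 0))/(2645 - 150) + 39408) = sqrt((-13445 + 4506)/2495 + 39408) = sqrt(-8939*1/2495 + 39408) = sqrt(-8939/2495 + 39408) = sqrt(98314021/2495) = sqrt(245293482395)/2495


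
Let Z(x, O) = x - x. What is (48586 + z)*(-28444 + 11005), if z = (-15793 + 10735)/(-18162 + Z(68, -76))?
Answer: -854921775645/1009 ≈ -8.4730e+8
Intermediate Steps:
Z(x, O) = 0
z = 281/1009 (z = (-15793 + 10735)/(-18162 + 0) = -5058/(-18162) = -5058*(-1/18162) = 281/1009 ≈ 0.27849)
(48586 + z)*(-28444 + 11005) = (48586 + 281/1009)*(-28444 + 11005) = (49023555/1009)*(-17439) = -854921775645/1009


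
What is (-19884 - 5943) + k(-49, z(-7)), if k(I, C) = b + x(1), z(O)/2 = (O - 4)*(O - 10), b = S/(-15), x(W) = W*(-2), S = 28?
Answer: -387463/15 ≈ -25831.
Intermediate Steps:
x(W) = -2*W
b = -28/15 (b = 28/(-15) = 28*(-1/15) = -28/15 ≈ -1.8667)
z(O) = 2*(-10 + O)*(-4 + O) (z(O) = 2*((O - 4)*(O - 10)) = 2*((-4 + O)*(-10 + O)) = 2*((-10 + O)*(-4 + O)) = 2*(-10 + O)*(-4 + O))
k(I, C) = -58/15 (k(I, C) = -28/15 - 2*1 = -28/15 - 2 = -58/15)
(-19884 - 5943) + k(-49, z(-7)) = (-19884 - 5943) - 58/15 = -25827 - 58/15 = -387463/15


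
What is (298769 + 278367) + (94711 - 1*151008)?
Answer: 520839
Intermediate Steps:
(298769 + 278367) + (94711 - 1*151008) = 577136 + (94711 - 151008) = 577136 - 56297 = 520839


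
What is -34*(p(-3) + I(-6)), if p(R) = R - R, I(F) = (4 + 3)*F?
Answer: 1428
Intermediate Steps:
I(F) = 7*F
p(R) = 0
-34*(p(-3) + I(-6)) = -34*(0 + 7*(-6)) = -34*(0 - 42) = -34*(-42) = 1428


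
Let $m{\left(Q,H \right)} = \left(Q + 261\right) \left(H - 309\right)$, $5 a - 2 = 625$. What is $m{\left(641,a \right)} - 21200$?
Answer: $- \frac{934036}{5} \approx -1.8681 \cdot 10^{5}$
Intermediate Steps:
$a = \frac{627}{5}$ ($a = \frac{2}{5} + \frac{1}{5} \cdot 625 = \frac{2}{5} + 125 = \frac{627}{5} \approx 125.4$)
$m{\left(Q,H \right)} = \left(-309 + H\right) \left(261 + Q\right)$ ($m{\left(Q,H \right)} = \left(261 + Q\right) \left(-309 + H\right) = \left(-309 + H\right) \left(261 + Q\right)$)
$m{\left(641,a \right)} - 21200 = \left(-80649 - 198069 + 261 \cdot \frac{627}{5} + \frac{627}{5} \cdot 641\right) - 21200 = \left(-80649 - 198069 + \frac{163647}{5} + \frac{401907}{5}\right) - 21200 = - \frac{828036}{5} - 21200 = - \frac{934036}{5}$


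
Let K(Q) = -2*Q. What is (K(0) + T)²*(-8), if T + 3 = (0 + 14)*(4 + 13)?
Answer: -441800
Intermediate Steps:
T = 235 (T = -3 + (0 + 14)*(4 + 13) = -3 + 14*17 = -3 + 238 = 235)
(K(0) + T)²*(-8) = (-2*0 + 235)²*(-8) = (0 + 235)²*(-8) = 235²*(-8) = 55225*(-8) = -441800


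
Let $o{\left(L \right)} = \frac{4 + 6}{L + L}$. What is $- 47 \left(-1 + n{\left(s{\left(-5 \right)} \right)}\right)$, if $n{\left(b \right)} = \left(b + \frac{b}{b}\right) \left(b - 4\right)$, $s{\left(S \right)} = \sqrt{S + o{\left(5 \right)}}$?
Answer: $423 + 282 i \approx 423.0 + 282.0 i$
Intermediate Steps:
$o{\left(L \right)} = \frac{5}{L}$ ($o{\left(L \right)} = \frac{10}{2 L} = 10 \frac{1}{2 L} = \frac{5}{L}$)
$s{\left(S \right)} = \sqrt{1 + S}$ ($s{\left(S \right)} = \sqrt{S + \frac{5}{5}} = \sqrt{S + 5 \cdot \frac{1}{5}} = \sqrt{S + 1} = \sqrt{1 + S}$)
$n{\left(b \right)} = \left(1 + b\right) \left(-4 + b\right)$ ($n{\left(b \right)} = \left(b + 1\right) \left(-4 + b\right) = \left(1 + b\right) \left(-4 + b\right)$)
$- 47 \left(-1 + n{\left(s{\left(-5 \right)} \right)}\right) = - 47 \left(-1 - \left(4 + 4 + 3 \sqrt{1 - 5}\right)\right) = - 47 \left(-1 - \left(4 + 4 + 6 i\right)\right) = - 47 \left(-1 - \left(4 + 4 + 3 \cdot 2 i\right)\right) = - 47 \left(-1 - \left(8 + 6 i\right)\right) = - 47 \left(-9 - 6 i\right) = 423 + 282 i$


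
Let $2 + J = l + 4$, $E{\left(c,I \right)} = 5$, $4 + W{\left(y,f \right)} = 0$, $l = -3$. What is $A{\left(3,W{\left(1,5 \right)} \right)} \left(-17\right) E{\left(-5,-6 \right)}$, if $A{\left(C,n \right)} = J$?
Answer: $85$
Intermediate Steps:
$W{\left(y,f \right)} = -4$ ($W{\left(y,f \right)} = -4 + 0 = -4$)
$J = -1$ ($J = -2 + \left(-3 + 4\right) = -2 + 1 = -1$)
$A{\left(C,n \right)} = -1$
$A{\left(3,W{\left(1,5 \right)} \right)} \left(-17\right) E{\left(-5,-6 \right)} = \left(-1\right) \left(-17\right) 5 = 17 \cdot 5 = 85$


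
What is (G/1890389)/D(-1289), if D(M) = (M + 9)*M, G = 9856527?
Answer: 9856527/3118990618880 ≈ 3.1602e-6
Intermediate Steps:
D(M) = M*(9 + M) (D(M) = (9 + M)*M = M*(9 + M))
(G/1890389)/D(-1289) = (9856527/1890389)/((-1289*(9 - 1289))) = (9856527*(1/1890389))/((-1289*(-1280))) = (9856527/1890389)/1649920 = (9856527/1890389)*(1/1649920) = 9856527/3118990618880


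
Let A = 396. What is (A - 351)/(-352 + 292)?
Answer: -3/4 ≈ -0.75000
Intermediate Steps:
(A - 351)/(-352 + 292) = (396 - 351)/(-352 + 292) = 45/(-60) = 45*(-1/60) = -3/4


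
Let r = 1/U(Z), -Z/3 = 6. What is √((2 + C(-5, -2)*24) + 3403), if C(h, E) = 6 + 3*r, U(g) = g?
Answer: √3545 ≈ 59.540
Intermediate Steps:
Z = -18 (Z = -3*6 = -18)
r = -1/18 (r = 1/(-18) = -1/18 ≈ -0.055556)
C(h, E) = 35/6 (C(h, E) = 6 + 3*(-1/18) = 6 - ⅙ = 35/6)
√((2 + C(-5, -2)*24) + 3403) = √((2 + (35/6)*24) + 3403) = √((2 + 140) + 3403) = √(142 + 3403) = √3545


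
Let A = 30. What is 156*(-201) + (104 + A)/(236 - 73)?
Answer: -5110894/163 ≈ -31355.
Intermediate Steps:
156*(-201) + (104 + A)/(236 - 73) = 156*(-201) + (104 + 30)/(236 - 73) = -31356 + 134/163 = -5110894/163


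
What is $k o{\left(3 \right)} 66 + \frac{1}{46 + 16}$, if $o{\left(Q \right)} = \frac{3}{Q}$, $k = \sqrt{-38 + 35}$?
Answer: $\frac{1}{62} + 66 i \sqrt{3} \approx 0.016129 + 114.32 i$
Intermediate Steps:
$k = i \sqrt{3}$ ($k = \sqrt{-3} = i \sqrt{3} \approx 1.732 i$)
$k o{\left(3 \right)} 66 + \frac{1}{46 + 16} = i \sqrt{3} \cdot \frac{3}{3} \cdot 66 + \frac{1}{46 + 16} = i \sqrt{3} \cdot 3 \cdot \frac{1}{3} \cdot 66 + \frac{1}{62} = i \sqrt{3} \cdot 1 \cdot 66 + \frac{1}{62} = i \sqrt{3} \cdot 66 + \frac{1}{62} = 66 i \sqrt{3} + \frac{1}{62} = \frac{1}{62} + 66 i \sqrt{3}$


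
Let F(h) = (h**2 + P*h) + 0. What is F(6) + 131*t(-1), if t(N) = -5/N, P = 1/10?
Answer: 3458/5 ≈ 691.60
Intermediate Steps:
P = 1/10 ≈ 0.10000
F(h) = h**2 + h/10 (F(h) = (h**2 + h/10) + 0 = h**2 + h/10)
F(6) + 131*t(-1) = 6*(1/10 + 6) + 131*(-5/(-1)) = 6*(61/10) + 131*(-5*(-1)) = 183/5 + 131*5 = 183/5 + 655 = 3458/5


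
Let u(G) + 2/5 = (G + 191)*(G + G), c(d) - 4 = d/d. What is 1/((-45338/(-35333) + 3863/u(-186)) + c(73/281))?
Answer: 328667566/1382615011 ≈ 0.23771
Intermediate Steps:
c(d) = 5 (c(d) = 4 + d/d = 4 + 1 = 5)
u(G) = -⅖ + 2*G*(191 + G) (u(G) = -⅖ + (G + 191)*(G + G) = -⅖ + (191 + G)*(2*G) = -⅖ + 2*G*(191 + G))
1/((-45338/(-35333) + 3863/u(-186)) + c(73/281)) = 1/((-45338/(-35333) + 3863/(-⅖ + 2*(-186)² + 382*(-186))) + 5) = 1/((-45338*(-1/35333) + 3863/(-⅖ + 2*34596 - 71052)) + 5) = 1/((45338/35333 + 3863/(-⅖ + 69192 - 71052)) + 5) = 1/((45338/35333 + 3863/(-9302/5)) + 5) = 1/((45338/35333 + 3863*(-5/9302)) + 5) = 1/((45338/35333 - 19315/9302) + 5) = 1/(-260722819/328667566 + 5) = 1/(1382615011/328667566) = 328667566/1382615011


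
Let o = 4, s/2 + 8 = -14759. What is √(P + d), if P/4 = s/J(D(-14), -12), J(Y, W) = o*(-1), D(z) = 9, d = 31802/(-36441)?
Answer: 2*√1089400346477/12147 ≈ 171.85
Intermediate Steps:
d = -31802/36441 (d = 31802*(-1/36441) = -31802/36441 ≈ -0.87270)
s = -29534 (s = -16 + 2*(-14759) = -16 - 29518 = -29534)
J(Y, W) = -4 (J(Y, W) = 4*(-1) = -4)
P = 29534 (P = 4*(-29534/(-4)) = 4*(-29534*(-¼)) = 4*(14767/2) = 29534)
√(P + d) = √(29534 - 31802/36441) = √(1076216692/36441) = 2*√1089400346477/12147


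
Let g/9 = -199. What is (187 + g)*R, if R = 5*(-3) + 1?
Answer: 22456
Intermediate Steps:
g = -1791 (g = 9*(-199) = -1791)
R = -14 (R = -15 + 1 = -14)
(187 + g)*R = (187 - 1791)*(-14) = -1604*(-14) = 22456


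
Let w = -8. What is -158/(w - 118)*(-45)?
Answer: -395/7 ≈ -56.429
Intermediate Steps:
-158/(w - 118)*(-45) = -158/(-8 - 118)*(-45) = -158/(-126)*(-45) = -158*(-1/126)*(-45) = (79/63)*(-45) = -395/7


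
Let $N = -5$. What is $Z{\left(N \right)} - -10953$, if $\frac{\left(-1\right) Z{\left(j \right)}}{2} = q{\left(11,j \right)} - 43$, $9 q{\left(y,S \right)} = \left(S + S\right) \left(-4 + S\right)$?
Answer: $11019$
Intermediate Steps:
$q{\left(y,S \right)} = \frac{2 S \left(-4 + S\right)}{9}$ ($q{\left(y,S \right)} = \frac{\left(S + S\right) \left(-4 + S\right)}{9} = \frac{2 S \left(-4 + S\right)}{9}$)
$Z{\left(j \right)} = 86 - \frac{4 j \left(-4 + j\right)}{9}$ ($Z{\left(j \right)} = - 2 \left(\frac{2 j \left(-4 + j\right)}{9} - 43\right) = - 2 \left(-43 + \frac{2 j \left(-4 + j\right)}{9}\right) = 86 - \frac{4 j \left(-4 + j\right)}{9}$)
$Z{\left(N \right)} - -10953 = \left(86 - - \frac{20 \left(-4 - 5\right)}{9}\right) - -10953 = \left(86 - \left(- \frac{20}{9}\right) \left(-9\right)\right) + 10953 = \left(86 - 20\right) + 10953 = 66 + 10953 = 11019$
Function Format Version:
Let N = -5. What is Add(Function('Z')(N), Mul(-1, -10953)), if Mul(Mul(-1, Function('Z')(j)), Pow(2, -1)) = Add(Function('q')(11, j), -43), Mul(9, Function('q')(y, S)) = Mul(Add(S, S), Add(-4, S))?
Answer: 11019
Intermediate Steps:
Function('q')(y, S) = Mul(Rational(2, 9), S, Add(-4, S)) (Function('q')(y, S) = Mul(Rational(1, 9), Mul(Add(S, S), Add(-4, S))) = Mul(Rational(1, 9), Mul(Mul(2, S), Add(-4, S))) = Mul(Rational(1, 9), Mul(2, S, Add(-4, S))) = Mul(Rational(2, 9), S, Add(-4, S)))
Function('Z')(j) = Add(86, Mul(Rational(-4, 9), j, Add(-4, j))) (Function('Z')(j) = Mul(-2, Add(Mul(Rational(2, 9), j, Add(-4, j)), -43)) = Mul(-2, Add(-43, Mul(Rational(2, 9), j, Add(-4, j)))) = Add(86, Mul(Rational(-4, 9), j, Add(-4, j))))
Add(Function('Z')(N), Mul(-1, -10953)) = Add(Add(86, Mul(Rational(-4, 9), -5, Add(-4, -5))), Mul(-1, -10953)) = Add(Add(86, Mul(Rational(-4, 9), -5, -9)), 10953) = Add(Add(86, -20), 10953) = Add(66, 10953) = 11019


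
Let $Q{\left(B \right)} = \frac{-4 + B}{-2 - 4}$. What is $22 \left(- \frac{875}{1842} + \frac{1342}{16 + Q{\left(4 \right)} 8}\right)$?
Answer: $\frac{6759401}{3684} \approx 1834.8$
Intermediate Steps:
$Q{\left(B \right)} = \frac{2}{3} - \frac{B}{6}$ ($Q{\left(B \right)} = \frac{-4 + B}{-6} = \left(-4 + B\right) \left(- \frac{1}{6}\right) = \frac{2}{3} - \frac{B}{6}$)
$22 \left(- \frac{875}{1842} + \frac{1342}{16 + Q{\left(4 \right)} 8}\right) = 22 \left(- \frac{875}{1842} + \frac{1342}{16 + \left(\frac{2}{3} - \frac{2}{3}\right) 8}\right) = 22 \left(\left(-875\right) \frac{1}{1842} + \frac{1342}{16 + \left(\frac{2}{3} - \frac{2}{3}\right) 8}\right) = 22 \left(- \frac{875}{1842} + \frac{1342}{16 + 0 \cdot 8}\right) = 22 \left(- \frac{875}{1842} + \frac{1342}{16 + 0}\right) = 22 \left(- \frac{875}{1842} + \frac{1342}{16}\right) = 22 \left(- \frac{875}{1842} + 1342 \cdot \frac{1}{16}\right) = 22 \left(- \frac{875}{1842} + \frac{671}{8}\right) = 22 \cdot \frac{614491}{7368} = \frac{6759401}{3684}$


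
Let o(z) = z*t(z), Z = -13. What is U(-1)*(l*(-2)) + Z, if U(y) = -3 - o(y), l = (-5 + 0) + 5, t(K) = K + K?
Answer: -13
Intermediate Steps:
t(K) = 2*K
o(z) = 2*z² (o(z) = z*(2*z) = 2*z²)
l = 0 (l = -5 + 5 = 0)
U(y) = -3 - 2*y²
U(-1)*(l*(-2)) + Z = (-3 - 2*(-1)²)*(0*(-2)) - 13 = (-3 - 2*1)*0 - 13 = (-3 - 2)*0 - 13 = -5*0 - 13 = 0 - 13 = -13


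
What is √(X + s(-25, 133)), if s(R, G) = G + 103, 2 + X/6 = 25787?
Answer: √154946 ≈ 393.63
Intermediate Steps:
X = 154710 (X = -12 + 6*25787 = -12 + 154722 = 154710)
s(R, G) = 103 + G
√(X + s(-25, 133)) = √(154710 + (103 + 133)) = √(154710 + 236) = √154946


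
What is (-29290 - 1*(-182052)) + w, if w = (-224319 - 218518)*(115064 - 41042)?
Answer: -32779527652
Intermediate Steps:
w = -32779680414 (w = -442837*74022 = -32779680414)
(-29290 - 1*(-182052)) + w = (-29290 - 1*(-182052)) - 32779680414 = (-29290 + 182052) - 32779680414 = 152762 - 32779680414 = -32779527652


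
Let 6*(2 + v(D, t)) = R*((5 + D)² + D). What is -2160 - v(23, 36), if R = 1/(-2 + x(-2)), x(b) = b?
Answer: -16995/8 ≈ -2124.4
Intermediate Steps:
R = -¼ (R = 1/(-2 - 2) = 1/(-4) = -¼ ≈ -0.25000)
v(D, t) = -2 - D/24 - (5 + D)²/24 (v(D, t) = -2 + (-((5 + D)² + D)/4)/6 = -2 + (-(D + (5 + D)²)/4)/6 = -2 + (-D/4 - (5 + D)²/4)/6 = -2 + (-D/24 - (5 + D)²/24) = -2 - D/24 - (5 + D)²/24)
-2160 - v(23, 36) = -2160 - (-2 - 1/24*23 - (5 + 23)²/24) = -2160 - (-2 - 23/24 - 1/24*28²) = -2160 - (-2 - 23/24 - 1/24*784) = -2160 - (-2 - 23/24 - 98/3) = -2160 - 1*(-285/8) = -2160 + 285/8 = -16995/8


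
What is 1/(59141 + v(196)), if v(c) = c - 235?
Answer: 1/59102 ≈ 1.6920e-5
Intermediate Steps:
v(c) = -235 + c
1/(59141 + v(196)) = 1/(59141 + (-235 + 196)) = 1/(59141 - 39) = 1/59102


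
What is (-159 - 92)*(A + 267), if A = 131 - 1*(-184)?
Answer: -146082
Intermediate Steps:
A = 315 (A = 131 + 184 = 315)
(-159 - 92)*(A + 267) = (-159 - 92)*(315 + 267) = -251*582 = -146082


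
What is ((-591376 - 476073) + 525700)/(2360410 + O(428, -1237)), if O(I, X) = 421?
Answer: -541749/2360831 ≈ -0.22947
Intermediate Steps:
((-591376 - 476073) + 525700)/(2360410 + O(428, -1237)) = ((-591376 - 476073) + 525700)/(2360410 + 421) = (-1067449 + 525700)/2360831 = -541749*1/2360831 = -541749/2360831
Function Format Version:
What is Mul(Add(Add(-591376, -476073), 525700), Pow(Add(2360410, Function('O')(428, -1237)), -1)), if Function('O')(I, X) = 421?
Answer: Rational(-541749, 2360831) ≈ -0.22947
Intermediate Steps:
Mul(Add(Add(-591376, -476073), 525700), Pow(Add(2360410, Function('O')(428, -1237)), -1)) = Mul(Add(Add(-591376, -476073), 525700), Pow(Add(2360410, 421), -1)) = Mul(Add(-1067449, 525700), Pow(2360831, -1)) = Mul(-541749, Rational(1, 2360831)) = Rational(-541749, 2360831)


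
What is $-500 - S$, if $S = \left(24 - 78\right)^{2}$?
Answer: $-3416$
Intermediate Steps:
$S = 2916$ ($S = \left(-54\right)^{2} = 2916$)
$-500 - S = -500 - 2916 = -3416$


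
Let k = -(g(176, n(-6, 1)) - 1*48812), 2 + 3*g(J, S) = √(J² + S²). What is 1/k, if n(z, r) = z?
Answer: 73219/3574009472 + √7753/3574009472 ≈ 2.0511e-5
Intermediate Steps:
g(J, S) = -⅔ + √(J² + S²)/3
k = 146438/3 - 2*√7753/3 (k = -((-⅔ + √(176² + (-6)²)/3) - 1*48812) = -((-⅔ + √(30976 + 36)/3) - 48812) = -((-⅔ + √31012/3) - 48812) = -((-⅔ + (2*√7753)/3) - 48812) = -((-⅔ + 2*√7753/3) - 48812) = -(-146438/3 + 2*√7753/3) = 146438/3 - 2*√7753/3 ≈ 48754.)
1/k = 1/(146438/3 - 2*√7753/3)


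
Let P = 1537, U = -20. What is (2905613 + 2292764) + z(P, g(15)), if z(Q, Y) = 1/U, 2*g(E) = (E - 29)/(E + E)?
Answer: 103967539/20 ≈ 5.1984e+6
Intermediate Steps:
g(E) = (-29 + E)/(4*E) (g(E) = ((E - 29)/(E + E))/2 = ((-29 + E)/((2*E)))/2 = ((-29 + E)*(1/(2*E)))/2 = ((-29 + E)/(2*E))/2 = (-29 + E)/(4*E))
z(Q, Y) = -1/20 (z(Q, Y) = 1/(-20) = -1/20)
(2905613 + 2292764) + z(P, g(15)) = (2905613 + 2292764) - 1/20 = 5198377 - 1/20 = 103967539/20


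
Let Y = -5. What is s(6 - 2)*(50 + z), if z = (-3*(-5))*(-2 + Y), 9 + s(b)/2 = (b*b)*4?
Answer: -6050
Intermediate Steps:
s(b) = -18 + 8*b² (s(b) = -18 + 2*((b*b)*4) = -18 + 2*(b²*4) = -18 + 2*(4*b²) = -18 + 8*b²)
z = -105 (z = (-3*(-5))*(-2 - 5) = 15*(-7) = -105)
s(6 - 2)*(50 + z) = (-18 + 8*(6 - 2)²)*(50 - 105) = (-18 + 8*4²)*(-55) = (-18 + 8*16)*(-55) = (-18 + 128)*(-55) = 110*(-55) = -6050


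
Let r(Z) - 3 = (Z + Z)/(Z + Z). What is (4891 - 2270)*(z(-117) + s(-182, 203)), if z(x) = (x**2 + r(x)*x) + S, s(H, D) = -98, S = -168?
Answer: 33955055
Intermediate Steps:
r(Z) = 4 (r(Z) = 3 + (Z + Z)/(Z + Z) = 3 + (2*Z)/((2*Z)) = 3 + (2*Z)*(1/(2*Z)) = 3 + 1 = 4)
z(x) = -168 + x**2 + 4*x (z(x) = (x**2 + 4*x) - 168 = -168 + x**2 + 4*x)
(4891 - 2270)*(z(-117) + s(-182, 203)) = (4891 - 2270)*((-168 + (-117)**2 + 4*(-117)) - 98) = 2621*((-168 + 13689 - 468) - 98) = 2621*(13053 - 98) = 2621*12955 = 33955055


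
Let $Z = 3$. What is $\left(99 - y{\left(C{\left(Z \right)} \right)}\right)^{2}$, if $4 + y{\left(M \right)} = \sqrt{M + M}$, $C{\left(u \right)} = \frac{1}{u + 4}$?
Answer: $\frac{\left(721 - \sqrt{14}\right)^{2}}{49} \approx 10499.0$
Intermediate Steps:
$C{\left(u \right)} = \frac{1}{4 + u}$
$y{\left(M \right)} = -4 + \sqrt{2} \sqrt{M}$ ($y{\left(M \right)} = -4 + \sqrt{M + M} = -4 + \sqrt{2 M} = -4 + \sqrt{2} \sqrt{M}$)
$\left(99 - y{\left(C{\left(Z \right)} \right)}\right)^{2} = \left(99 - \left(-4 + \sqrt{2} \sqrt{\frac{1}{4 + 3}}\right)\right)^{2} = \left(99 - \left(-4 + \sqrt{2} \sqrt{\frac{1}{7}}\right)\right)^{2} = \left(99 - \left(-4 + \frac{\sqrt{2}}{\sqrt{7}}\right)\right)^{2} = \left(99 - \left(-4 + \sqrt{2} \frac{\sqrt{7}}{7}\right)\right)^{2} = \left(99 - \left(-4 + \frac{\sqrt{14}}{7}\right)\right)^{2} = \left(99 + \left(4 - \frac{\sqrt{14}}{7}\right)\right)^{2} = \left(103 - \frac{\sqrt{14}}{7}\right)^{2}$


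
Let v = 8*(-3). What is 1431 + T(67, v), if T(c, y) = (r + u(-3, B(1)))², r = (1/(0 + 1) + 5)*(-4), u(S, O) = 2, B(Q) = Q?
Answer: 1915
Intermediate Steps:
v = -24
r = -24 (r = (1/1 + 5)*(-4) = (1 + 5)*(-4) = 6*(-4) = -24)
T(c, y) = 484 (T(c, y) = (-24 + 2)² = (-22)² = 484)
1431 + T(67, v) = 1431 + 484 = 1915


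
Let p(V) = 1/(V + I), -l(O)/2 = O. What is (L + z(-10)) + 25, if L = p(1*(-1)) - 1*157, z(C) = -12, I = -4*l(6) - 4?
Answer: -6191/43 ≈ -143.98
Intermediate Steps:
l(O) = -2*O
I = 44 (I = -(-8)*6 - 4 = -4*(-12) - 4 = 48 - 4 = 44)
p(V) = 1/(44 + V) (p(V) = 1/(V + 44) = 1/(44 + V))
L = -6750/43 (L = 1/(44 + 1*(-1)) - 1*157 = 1/(44 - 1) - 157 = 1/43 - 157 = -6750/43 ≈ -156.98)
(L + z(-10)) + 25 = (-6750/43 - 12) + 25 = -7266/43 + 25 = -6191/43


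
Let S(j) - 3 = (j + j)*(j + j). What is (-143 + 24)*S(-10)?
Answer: -47957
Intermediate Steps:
S(j) = 3 + 4*j² (S(j) = 3 + (j + j)*(j + j) = 3 + (2*j)*(2*j) = 3 + 4*j²)
(-143 + 24)*S(-10) = (-143 + 24)*(3 + 4*(-10)²) = -119*(3 + 4*100) = -119*(3 + 400) = -119*403 = -47957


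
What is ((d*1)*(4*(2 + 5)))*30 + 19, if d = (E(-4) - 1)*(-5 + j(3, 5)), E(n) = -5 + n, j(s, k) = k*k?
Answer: -167981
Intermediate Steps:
j(s, k) = k**2
d = -200 (d = ((-5 - 4) - 1)*(-5 + 5**2) = (-9 - 1)*(-5 + 25) = -10*20 = -200)
((d*1)*(4*(2 + 5)))*30 + 19 = ((-200*1)*(4*(2 + 5)))*30 + 19 = -800*7*30 + 19 = -200*28*30 + 19 = -5600*30 + 19 = -168000 + 19 = -167981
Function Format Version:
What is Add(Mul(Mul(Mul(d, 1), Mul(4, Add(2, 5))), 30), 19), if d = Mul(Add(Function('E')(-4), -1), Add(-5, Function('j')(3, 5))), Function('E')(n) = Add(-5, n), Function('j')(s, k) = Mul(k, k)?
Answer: -167981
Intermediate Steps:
Function('j')(s, k) = Pow(k, 2)
d = -200 (d = Mul(Add(Add(-5, -4), -1), Add(-5, Pow(5, 2))) = Mul(Add(-9, -1), Add(-5, 25)) = Mul(-10, 20) = -200)
Add(Mul(Mul(Mul(d, 1), Mul(4, Add(2, 5))), 30), 19) = Add(Mul(Mul(Mul(-200, 1), Mul(4, Add(2, 5))), 30), 19) = Add(Mul(Mul(-200, Mul(4, 7)), 30), 19) = Add(Mul(Mul(-200, 28), 30), 19) = Add(Mul(-5600, 30), 19) = Add(-168000, 19) = -167981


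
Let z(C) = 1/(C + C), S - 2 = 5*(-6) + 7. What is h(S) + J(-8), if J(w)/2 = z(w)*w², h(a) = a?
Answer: -29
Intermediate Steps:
S = -21 (S = 2 + (5*(-6) + 7) = 2 + (-30 + 7) = 2 - 23 = -21)
z(C) = 1/(2*C)
J(w) = w (J(w) = 2*((1/(2*w))*w²) = 2*(w/2) = w)
h(S) + J(-8) = -21 - 8 = -29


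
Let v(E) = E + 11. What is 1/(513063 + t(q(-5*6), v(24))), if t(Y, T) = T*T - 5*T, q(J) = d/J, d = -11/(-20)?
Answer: 1/514113 ≈ 1.9451e-6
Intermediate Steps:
d = 11/20 (d = -11*(-1/20) = 11/20 ≈ 0.55000)
v(E) = 11 + E
q(J) = 11/(20*J)
t(Y, T) = T² - 5*T
1/(513063 + t(q(-5*6), v(24))) = 1/(513063 + (11 + 24)*(-5 + (11 + 24))) = 1/(513063 + 35*(-5 + 35)) = 1/(513063 + 35*30) = 1/(513063 + 1050) = 1/514113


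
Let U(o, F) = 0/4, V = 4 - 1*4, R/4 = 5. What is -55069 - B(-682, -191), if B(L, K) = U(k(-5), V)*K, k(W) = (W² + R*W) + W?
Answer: -55069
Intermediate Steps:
R = 20 (R = 4*5 = 20)
k(W) = W² + 21*W (k(W) = (W² + 20*W) + W = W² + 21*W)
V = 0 (V = 4 - 4 = 0)
U(o, F) = 0 (U(o, F) = 0*(¼) = 0)
B(L, K) = 0 (B(L, K) = 0*K = 0)
-55069 - B(-682, -191) = -55069 - 1*0 = -55069 + 0 = -55069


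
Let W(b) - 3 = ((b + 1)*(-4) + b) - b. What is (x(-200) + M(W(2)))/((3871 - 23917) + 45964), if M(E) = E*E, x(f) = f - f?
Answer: 81/25918 ≈ 0.0031252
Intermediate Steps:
W(b) = -1 - 4*b (W(b) = 3 + (((b + 1)*(-4) + b) - b) = 3 + (((1 + b)*(-4) + b) - b) = 3 + (((-4 - 4*b) + b) - b) = 3 + ((-4 - 3*b) - b) = 3 + (-4 - 4*b) = -1 - 4*b)
x(f) = 0
M(E) = E**2
(x(-200) + M(W(2)))/((3871 - 23917) + 45964) = (0 + (-1 - 4*2)**2)/((3871 - 23917) + 45964) = (0 + (-1 - 8)**2)/(-20046 + 45964) = (0 + (-9)**2)/25918 = (0 + 81)*(1/25918) = 81*(1/25918) = 81/25918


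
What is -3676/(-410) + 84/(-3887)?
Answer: 7127086/796835 ≈ 8.9442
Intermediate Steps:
-3676/(-410) + 84/(-3887) = -3676*(-1/410) + 84*(-1/3887) = 1838/205 - 84/3887 = 7127086/796835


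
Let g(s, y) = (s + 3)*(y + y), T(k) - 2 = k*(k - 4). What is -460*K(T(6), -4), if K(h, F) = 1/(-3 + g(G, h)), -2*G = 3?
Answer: -460/39 ≈ -11.795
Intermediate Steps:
G = -3/2 (G = -½*3 = -3/2 ≈ -1.5000)
T(k) = 2 + k*(-4 + k) (T(k) = 2 + k*(k - 4) = 2 + k*(-4 + k))
g(s, y) = 2*y*(3 + s) (g(s, y) = (3 + s)*(2*y) = 2*y*(3 + s))
K(h, F) = 1/(-3 + 3*h) (K(h, F) = 1/(-3 + 2*h*(3 - 3/2)) = 1/(-3 + 2*h*(3/2)) = 1/(-3 + 3*h))
-460*K(T(6), -4) = -460/(3*(-1 + (2 + 6² - 4*6))) = -460/(3*(-1 + (2 + 36 - 24))) = -460/(3*(-1 + 14)) = -460/(3*13) = -460*1/39 = -460/39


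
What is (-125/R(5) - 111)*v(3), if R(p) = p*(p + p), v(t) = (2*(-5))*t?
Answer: 3405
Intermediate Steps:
v(t) = -10*t
R(p) = 2*p² (R(p) = p*(2*p) = 2*p²)
(-125/R(5) - 111)*v(3) = (-125/(2*5²) - 111)*(-10*3) = (-125/(2*25) - 111)*(-30) = (-125/50 - 111)*(-30) = (-125*1/50 - 111)*(-30) = (-5/2 - 111)*(-30) = -227/2*(-30) = 3405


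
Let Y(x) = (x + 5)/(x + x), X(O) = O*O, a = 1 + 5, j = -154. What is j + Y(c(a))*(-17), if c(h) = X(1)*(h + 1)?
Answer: -1180/7 ≈ -168.57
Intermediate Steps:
a = 6
X(O) = O²
c(h) = 1 + h (c(h) = 1²*(h + 1) = 1*(1 + h) = 1 + h)
Y(x) = (5 + x)/(2*x) (Y(x) = (5 + x)/((2*x)) = (5 + x)*(1/(2*x)) = (5 + x)/(2*x))
j + Y(c(a))*(-17) = -154 + ((5 + (1 + 6))/(2*(1 + 6)))*(-17) = -154 + ((½)*(5 + 7)/7)*(-17) = -154 + ((½)*(⅐)*12)*(-17) = -154 + (6/7)*(-17) = -154 - 102/7 = -1180/7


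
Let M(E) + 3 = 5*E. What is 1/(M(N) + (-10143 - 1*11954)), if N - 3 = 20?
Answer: -1/21985 ≈ -4.5486e-5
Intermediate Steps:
N = 23 (N = 3 + 20 = 23)
M(E) = -3 + 5*E
1/(M(N) + (-10143 - 1*11954)) = 1/((-3 + 5*23) + (-10143 - 1*11954)) = 1/((-3 + 115) + (-10143 - 11954)) = 1/(112 - 22097) = 1/(-21985) = -1/21985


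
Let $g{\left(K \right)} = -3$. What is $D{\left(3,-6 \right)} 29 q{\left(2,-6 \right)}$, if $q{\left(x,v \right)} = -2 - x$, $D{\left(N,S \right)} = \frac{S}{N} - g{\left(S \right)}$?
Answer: $-116$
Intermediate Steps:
$D{\left(N,S \right)} = 3 + \frac{S}{N}$ ($D{\left(N,S \right)} = \frac{S}{N} - -3 = \frac{S}{N} + 3 = 3 + \frac{S}{N}$)
$D{\left(3,-6 \right)} 29 q{\left(2,-6 \right)} = \left(3 - \frac{6}{3}\right) 29 \left(-2 - 2\right) = \left(3 - 2\right) 29 \left(-2 - 2\right) = \left(3 - 2\right) 29 \left(-4\right) = 1 \cdot 29 \left(-4\right) = 29 \left(-4\right) = -116$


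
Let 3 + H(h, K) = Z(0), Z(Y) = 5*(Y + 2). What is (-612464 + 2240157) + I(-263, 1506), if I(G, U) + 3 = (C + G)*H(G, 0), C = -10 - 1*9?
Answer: 1625716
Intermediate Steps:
Z(Y) = 10 + 5*Y (Z(Y) = 5*(2 + Y) = 10 + 5*Y)
H(h, K) = 7 (H(h, K) = -3 + (10 + 5*0) = -3 + (10 + 0) = -3 + 10 = 7)
C = -19 (C = -10 - 9 = -19)
I(G, U) = -136 + 7*G (I(G, U) = -3 + (-19 + G)*7 = -3 + (-133 + 7*G) = -136 + 7*G)
(-612464 + 2240157) + I(-263, 1506) = (-612464 + 2240157) + (-136 + 7*(-263)) = 1627693 + (-136 - 1841) = 1627693 - 1977 = 1625716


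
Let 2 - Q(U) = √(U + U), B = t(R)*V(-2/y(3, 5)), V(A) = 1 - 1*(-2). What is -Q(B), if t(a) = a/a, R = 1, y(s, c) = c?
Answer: -2 + √6 ≈ 0.44949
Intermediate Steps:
V(A) = 3 (V(A) = 1 + 2 = 3)
t(a) = 1
B = 3 (B = 1*3 = 3)
Q(U) = 2 - √2*√U (Q(U) = 2 - √(U + U) = 2 - √(2*U) = 2 - √2*√U)
-Q(B) = -(2 - √2*√3) = -(2 - √6) = -2 + √6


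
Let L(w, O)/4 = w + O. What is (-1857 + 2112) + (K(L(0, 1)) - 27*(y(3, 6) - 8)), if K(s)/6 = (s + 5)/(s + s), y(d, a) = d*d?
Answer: 939/4 ≈ 234.75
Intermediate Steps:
y(d, a) = d²
L(w, O) = 4*O + 4*w (L(w, O) = 4*(w + O) = 4*(O + w) = 4*O + 4*w)
K(s) = 3*(5 + s)/s (K(s) = 6*((s + 5)/(s + s)) = 6*((5 + s)/((2*s))) = 6*((5 + s)*(1/(2*s))) = 6*((5 + s)/(2*s)) = 3*(5 + s)/s)
(-1857 + 2112) + (K(L(0, 1)) - 27*(y(3, 6) - 8)) = (-1857 + 2112) + ((3 + 15/(4*1 + 4*0)) - 27*(3² - 8)) = 255 + ((3 + 15/(4 + 0)) - 27*(9 - 8)) = 255 + ((3 + 15/4) - 27*1) = 255 + ((3 + 15*(¼)) - 27) = 255 + ((3 + 15/4) - 27) = 255 + (27/4 - 27) = 255 - 81/4 = 939/4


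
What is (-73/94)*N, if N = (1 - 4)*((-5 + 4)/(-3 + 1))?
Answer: 219/188 ≈ 1.1649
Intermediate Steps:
N = -3/2 (N = -(-3)/(-2) = -(-3)*(-1)/2 = -3*½ = -3/2 ≈ -1.5000)
(-73/94)*N = -73/94*(-3/2) = 219/188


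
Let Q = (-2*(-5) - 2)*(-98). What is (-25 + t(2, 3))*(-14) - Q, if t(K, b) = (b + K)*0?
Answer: 1134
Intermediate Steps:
t(K, b) = 0 (t(K, b) = (K + b)*0 = 0)
Q = -784 (Q = (10 - 2)*(-98) = 8*(-98) = -784)
(-25 + t(2, 3))*(-14) - Q = (-25 + 0)*(-14) - 1*(-784) = -25*(-14) + 784 = 350 + 784 = 1134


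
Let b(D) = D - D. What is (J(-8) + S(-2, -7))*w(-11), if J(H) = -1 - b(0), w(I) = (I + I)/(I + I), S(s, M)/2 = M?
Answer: -15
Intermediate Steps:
S(s, M) = 2*M
b(D) = 0
w(I) = 1 (w(I) = (2*I)/((2*I)) = (2*I)*(1/(2*I)) = 1)
J(H) = -1 (J(H) = -1 - 1*0 = -1 + 0 = -1)
(J(-8) + S(-2, -7))*w(-11) = (-1 + 2*(-7))*1 = (-1 - 14)*1 = -15*1 = -15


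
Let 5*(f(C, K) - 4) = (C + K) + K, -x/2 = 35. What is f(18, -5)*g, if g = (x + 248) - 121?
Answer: 1596/5 ≈ 319.20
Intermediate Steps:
x = -70 (x = -2*35 = -70)
g = 57 (g = (-70 + 248) - 121 = 178 - 121 = 57)
f(C, K) = 4 + C/5 + 2*K/5 (f(C, K) = 4 + ((C + K) + K)/5 = 4 + (C + 2*K)/5 = 4 + (C/5 + 2*K/5) = 4 + C/5 + 2*K/5)
f(18, -5)*g = (4 + (⅕)*18 + (⅖)*(-5))*57 = (4 + 18/5 - 2)*57 = (28/5)*57 = 1596/5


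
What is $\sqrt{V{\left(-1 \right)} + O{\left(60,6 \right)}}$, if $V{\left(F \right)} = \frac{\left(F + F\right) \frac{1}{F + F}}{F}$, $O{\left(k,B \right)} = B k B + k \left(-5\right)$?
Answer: $13 \sqrt{11} \approx 43.116$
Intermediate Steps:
$O{\left(k,B \right)} = - 5 k + k B^{2}$ ($O{\left(k,B \right)} = k B^{2} - 5 k = - 5 k + k B^{2}$)
$V{\left(F \right)} = \frac{1}{F}$ ($V{\left(F \right)} = \frac{2 F \frac{1}{2 F}}{F} = 1 \frac{1}{F} = \frac{1}{F}$)
$\sqrt{V{\left(-1 \right)} + O{\left(60,6 \right)}} = \sqrt{\frac{1}{-1} + 60 \left(-5 + 6^{2}\right)} = \sqrt{-1 + 60 \left(-5 + 36\right)} = \sqrt{-1 + 60 \cdot 31} = \sqrt{-1 + 1860} = \sqrt{1859} = 13 \sqrt{11}$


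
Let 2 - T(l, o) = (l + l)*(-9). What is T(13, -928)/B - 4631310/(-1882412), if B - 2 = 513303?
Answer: 1188859414391/483125745830 ≈ 2.4608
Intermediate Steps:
B = 513305 (B = 2 + 513303 = 513305)
T(l, o) = 2 + 18*l (T(l, o) = 2 - (l + l)*(-9) = 2 - 2*l*(-9) = 2 - (-18)*l = 2 + 18*l)
T(13, -928)/B - 4631310/(-1882412) = (2 + 18*13)/513305 - 4631310/(-1882412) = (2 + 234)*(1/513305) - 4631310*(-1/1882412) = 236*(1/513305) + 2315655/941206 = 236/513305 + 2315655/941206 = 1188859414391/483125745830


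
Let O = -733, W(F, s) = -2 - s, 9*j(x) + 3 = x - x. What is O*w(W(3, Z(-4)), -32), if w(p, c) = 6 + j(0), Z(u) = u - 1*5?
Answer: -12461/3 ≈ -4153.7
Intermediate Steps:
Z(u) = -5 + u (Z(u) = u - 5 = -5 + u)
j(x) = -1/3 (j(x) = -1/3 + (x - x)/9 = -1/3 + (1/9)*0 = -1/3 + 0 = -1/3)
w(p, c) = 17/3 (w(p, c) = 6 - 1/3 = 17/3)
O*w(W(3, Z(-4)), -32) = -733*17/3 = -12461/3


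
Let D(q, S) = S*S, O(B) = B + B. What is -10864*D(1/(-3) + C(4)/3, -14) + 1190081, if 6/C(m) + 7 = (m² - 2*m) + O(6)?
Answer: -939263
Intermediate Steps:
O(B) = 2*B
C(m) = 6/(5 + m² - 2*m) (C(m) = 6/(-7 + ((m² - 2*m) + 2*6)) = 6/(-7 + ((m² - 2*m) + 12)) = 6/(-7 + (12 + m² - 2*m)) = 6/(5 + m² - 2*m))
D(q, S) = S²
-10864*D(1/(-3) + C(4)/3, -14) + 1190081 = -10864*(-14)² + 1190081 = -10864*196 + 1190081 = -2129344 + 1190081 = -939263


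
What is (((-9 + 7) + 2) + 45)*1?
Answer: 45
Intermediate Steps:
(((-9 + 7) + 2) + 45)*1 = ((-2 + 2) + 45)*1 = (0 + 45)*1 = 45*1 = 45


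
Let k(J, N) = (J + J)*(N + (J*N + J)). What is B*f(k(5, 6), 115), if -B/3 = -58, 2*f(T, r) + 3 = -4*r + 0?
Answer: -40281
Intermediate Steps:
k(J, N) = 2*J*(J + N + J*N) (k(J, N) = (2*J)*(N + (J + J*N)) = (2*J)*(J + N + J*N) = 2*J*(J + N + J*N))
f(T, r) = -3/2 - 2*r (f(T, r) = -3/2 + (-4*r + 0)/2 = -3/2 + (-4*r)/2 = -3/2 - 2*r)
B = 174 (B = -3*(-58) = 174)
B*f(k(5, 6), 115) = 174*(-3/2 - 2*115) = 174*(-3/2 - 230) = 174*(-463/2) = -40281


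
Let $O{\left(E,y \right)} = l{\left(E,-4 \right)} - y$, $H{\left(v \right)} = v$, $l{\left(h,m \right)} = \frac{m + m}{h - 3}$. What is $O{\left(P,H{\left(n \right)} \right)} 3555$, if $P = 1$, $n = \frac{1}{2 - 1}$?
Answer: $10665$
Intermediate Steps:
$n = 1$ ($n = 1^{-1} = 1$)
$l{\left(h,m \right)} = \frac{2 m}{-3 + h}$
$O{\left(E,y \right)} = - y - \frac{8}{-3 + E}$ ($O{\left(E,y \right)} = 2 \left(-4\right) \frac{1}{-3 + E} - y = - \frac{8}{-3 + E} - y = - y - \frac{8}{-3 + E}$)
$O{\left(P,H{\left(n \right)} \right)} 3555 = \frac{-8 - 1 \left(-3 + 1\right)}{-3 + 1} \cdot 3555 = \frac{-8 - 1 \left(-2\right)}{-2} \cdot 3555 = - \frac{-8 + 2}{2} \cdot 3555 = \left(- \frac{1}{2}\right) \left(-6\right) 3555 = 3 \cdot 3555 = 10665$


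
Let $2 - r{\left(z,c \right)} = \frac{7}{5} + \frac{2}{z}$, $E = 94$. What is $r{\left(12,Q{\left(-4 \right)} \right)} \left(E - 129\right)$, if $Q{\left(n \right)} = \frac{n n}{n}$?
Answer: $- \frac{91}{6} \approx -15.167$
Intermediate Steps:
$Q{\left(n \right)} = n$ ($Q{\left(n \right)} = \frac{n^{2}}{n} = n$)
$r{\left(z,c \right)} = \frac{3}{5} - \frac{2}{z}$ ($r{\left(z,c \right)} = 2 - \left(\frac{7}{5} + \frac{2}{z}\right) = \frac{3}{5} - \frac{2}{z}$)
$r{\left(12,Q{\left(-4 \right)} \right)} \left(E - 129\right) = \left(\frac{3}{5} - \frac{2}{12}\right) \left(94 - 129\right) = \left(\frac{3}{5} - \frac{1}{6}\right) \left(-35\right) = \frac{13}{30} \left(-35\right) = - \frac{91}{6}$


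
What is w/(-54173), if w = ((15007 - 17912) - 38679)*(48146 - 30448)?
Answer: 735953632/54173 ≈ 13585.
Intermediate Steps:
w = -735953632 (w = (-2905 - 38679)*17698 = -41584*17698 = -735953632)
w/(-54173) = -735953632/(-54173) = -735953632*(-1/54173) = 735953632/54173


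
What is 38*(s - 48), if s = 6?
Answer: -1596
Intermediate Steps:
38*(s - 48) = 38*(6 - 48) = 38*(-42) = -1596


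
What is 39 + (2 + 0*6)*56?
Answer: 151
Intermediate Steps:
39 + (2 + 0*6)*56 = 39 + (2 + 0)*56 = 39 + 2*56 = 39 + 112 = 151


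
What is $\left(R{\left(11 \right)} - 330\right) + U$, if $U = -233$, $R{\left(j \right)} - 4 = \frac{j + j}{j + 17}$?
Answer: $- \frac{7815}{14} \approx -558.21$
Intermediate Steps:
$R{\left(j \right)} = 4 + \frac{2 j}{17 + j}$ ($R{\left(j \right)} = 4 + \frac{j + j}{j + 17} = 4 + \frac{2 j}{17 + j}$)
$\left(R{\left(11 \right)} - 330\right) + U = \left(\frac{2 \left(34 + 3 \cdot 11\right)}{17 + 11} - 330\right) - 233 = \left(\frac{2 \left(34 + 33\right)}{28} - 330\right) - 233 = \left(2 \cdot \frac{1}{28} \cdot 67 - 330\right) - 233 = \left(\frac{67}{14} - 330\right) - 233 = - \frac{4553}{14} - 233 = - \frac{7815}{14}$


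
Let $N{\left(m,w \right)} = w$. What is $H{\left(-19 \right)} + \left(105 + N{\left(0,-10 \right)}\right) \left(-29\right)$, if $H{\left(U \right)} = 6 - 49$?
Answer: $-2798$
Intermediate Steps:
$H{\left(U \right)} = -43$
$H{\left(-19 \right)} + \left(105 + N{\left(0,-10 \right)}\right) \left(-29\right) = -43 + \left(105 - 10\right) \left(-29\right) = -43 + 95 \left(-29\right) = -43 - 2755 = -2798$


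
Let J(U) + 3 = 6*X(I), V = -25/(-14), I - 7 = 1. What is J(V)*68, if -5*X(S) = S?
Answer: -4284/5 ≈ -856.80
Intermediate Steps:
I = 8 (I = 7 + 1 = 8)
V = 25/14 (V = -25*(-1/14) = 25/14 ≈ 1.7857)
X(S) = -S/5
J(U) = -63/5 (J(U) = -3 + 6*(-⅕*8) = -3 + 6*(-8/5) = -3 - 48/5 = -63/5)
J(V)*68 = -63/5*68 = -4284/5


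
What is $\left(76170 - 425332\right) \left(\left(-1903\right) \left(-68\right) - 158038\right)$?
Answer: $9997904708$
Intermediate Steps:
$\left(76170 - 425332\right) \left(\left(-1903\right) \left(-68\right) - 158038\right) = - 349162 \left(129404 - 158038\right) = \left(-349162\right) \left(-28634\right) = 9997904708$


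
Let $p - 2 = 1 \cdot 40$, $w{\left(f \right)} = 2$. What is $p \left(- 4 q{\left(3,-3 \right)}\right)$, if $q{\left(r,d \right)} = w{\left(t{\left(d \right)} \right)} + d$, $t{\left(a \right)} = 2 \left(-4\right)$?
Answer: $168$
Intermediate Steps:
$t{\left(a \right)} = -8$
$q{\left(r,d \right)} = 2 + d$
$p = 42$ ($p = 2 + 1 \cdot 40 = 2 + 40 = 42$)
$p \left(- 4 q{\left(3,-3 \right)}\right) = 42 \left(- 4 \left(2 - 3\right)\right) = 42 \left(\left(-4\right) \left(-1\right)\right) = 42 \cdot 4 = 168$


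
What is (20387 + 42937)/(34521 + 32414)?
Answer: 63324/66935 ≈ 0.94605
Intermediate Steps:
(20387 + 42937)/(34521 + 32414) = 63324/66935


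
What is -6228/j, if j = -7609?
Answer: 6228/7609 ≈ 0.81850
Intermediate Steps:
-6228/j = -6228/(-7609) = -6228*(-1/7609) = 6228/7609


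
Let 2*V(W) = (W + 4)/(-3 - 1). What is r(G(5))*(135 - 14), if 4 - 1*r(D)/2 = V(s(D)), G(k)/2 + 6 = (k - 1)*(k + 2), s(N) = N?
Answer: 2420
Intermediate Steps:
V(W) = -1/2 - W/8 (V(W) = ((W + 4)/(-3 - 1))/2 = ((4 + W)/(-4))/2 = ((4 + W)*(-1/4))/2 = (-1 - W/4)/2 = -1/2 - W/8)
G(k) = -12 + 2*(-1 + k)*(2 + k) (G(k) = -12 + 2*((k - 1)*(k + 2)) = -12 + 2*((-1 + k)*(2 + k)) = -12 + 2*(-1 + k)*(2 + k))
r(D) = 9 + D/4 (r(D) = 8 - 2*(-1/2 - D/8) = 8 + (1 + D/4) = 9 + D/4)
r(G(5))*(135 - 14) = (9 + (-16 + 2*5 + 2*5**2)/4)*(135 - 14) = (9 + (-16 + 10 + 2*25)/4)*121 = (9 + (-16 + 10 + 50)/4)*121 = (9 + (1/4)*44)*121 = (9 + 11)*121 = 20*121 = 2420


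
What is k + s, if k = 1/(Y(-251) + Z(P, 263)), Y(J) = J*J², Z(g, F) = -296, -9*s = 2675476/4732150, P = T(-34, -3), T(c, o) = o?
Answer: -21154404031361/336744343962225 ≈ -0.062820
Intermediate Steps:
P = -3
s = -1337738/21294675 (s = -2675476/(9*4732150) = -⅑*1337738/2366075 = -1337738/21294675 ≈ -0.062820)
Y(J) = J³
k = -1/15813547 (k = 1/((-251)³ - 296) = 1/(-15813251 - 296) = 1/(-15813547) = -1/15813547 ≈ -6.3237e-8)
k + s = -1/15813547 - 1337738/21294675 = -21154404031361/336744343962225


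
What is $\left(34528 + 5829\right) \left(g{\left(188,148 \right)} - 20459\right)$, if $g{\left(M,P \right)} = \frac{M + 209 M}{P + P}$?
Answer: $- \frac{30350401136}{37} \approx -8.2028 \cdot 10^{8}$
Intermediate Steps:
$g{\left(M,P \right)} = \frac{105 M}{P}$ ($g{\left(M,P \right)} = \frac{210 M}{2 P} = 210 M \frac{1}{2 P} = \frac{105 M}{P}$)
$\left(34528 + 5829\right) \left(g{\left(188,148 \right)} - 20459\right) = \left(34528 + 5829\right) \left(105 \cdot 188 \cdot \frac{1}{148} - 20459\right) = 40357 \left(105 \cdot 188 \cdot \frac{1}{148} - 20459\right) = 40357 \left(\frac{4935}{37} - 20459\right) = 40357 \left(- \frac{752048}{37}\right) = - \frac{30350401136}{37}$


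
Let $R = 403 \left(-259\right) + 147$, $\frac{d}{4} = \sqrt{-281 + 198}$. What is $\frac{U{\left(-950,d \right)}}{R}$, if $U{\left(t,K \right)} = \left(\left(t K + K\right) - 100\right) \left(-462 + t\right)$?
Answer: $- \frac{14120}{10423} - \frac{2679976 i \sqrt{83}}{52115} \approx -1.3547 - 468.5 i$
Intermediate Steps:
$d = 4 i \sqrt{83}$ ($d = 4 \sqrt{-281 + 198} = 4 \sqrt{-83} = 4 i \sqrt{83} \approx 36.442 i$)
$R = -104230$ ($R = -104377 + 147 = -104230$)
$U{\left(t,K \right)} = \left(-462 + t\right) \left(-100 + K + K t\right)$ ($U{\left(t,K \right)} = \left(\left(K t + K\right) - 100\right) \left(-462 + t\right) = \left(\left(K + K t\right) - 100\right) \left(-462 + t\right) = \left(-100 + K + K t\right) \left(-462 + t\right) = \left(-462 + t\right) \left(-100 + K + K t\right)$)
$\frac{U{\left(-950,d \right)}}{R} = \frac{46200 - 462 \cdot 4 i \sqrt{83} - -95000 + 4 i \sqrt{83} \left(-950\right)^{2} - 461 \cdot 4 i \sqrt{83} \left(-950\right)}{-104230} = \left(46200 - 1848 i \sqrt{83} + 95000 + 4 i \sqrt{83} \cdot 902500 + 1751800 i \sqrt{83}\right) \left(- \frac{1}{104230}\right) = \left(46200 - 1848 i \sqrt{83} + 95000 + 3610000 i \sqrt{83} + 1751800 i \sqrt{83}\right) \left(- \frac{1}{104230}\right) = \left(141200 + 5359952 i \sqrt{83}\right) \left(- \frac{1}{104230}\right) = - \frac{14120}{10423} - \frac{2679976 i \sqrt{83}}{52115}$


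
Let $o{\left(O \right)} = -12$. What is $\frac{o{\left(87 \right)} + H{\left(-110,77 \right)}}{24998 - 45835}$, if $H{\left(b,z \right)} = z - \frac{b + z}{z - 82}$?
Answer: $- \frac{292}{104185} \approx -0.0028027$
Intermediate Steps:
$H{\left(b,z \right)} = z - \frac{b + z}{-82 + z}$
$\frac{o{\left(87 \right)} + H{\left(-110,77 \right)}}{24998 - 45835} = \frac{-12 + \frac{77^{2} - -110 - 6391}{-82 + 77}}{24998 - 45835} = \frac{-12 + \frac{5929 + 110 - 6391}{-5}}{-20837} = \left(-12 - - \frac{352}{5}\right) \left(- \frac{1}{20837}\right) = \left(-12 + \frac{352}{5}\right) \left(- \frac{1}{20837}\right) = \frac{292}{5} \left(- \frac{1}{20837}\right) = - \frac{292}{104185}$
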